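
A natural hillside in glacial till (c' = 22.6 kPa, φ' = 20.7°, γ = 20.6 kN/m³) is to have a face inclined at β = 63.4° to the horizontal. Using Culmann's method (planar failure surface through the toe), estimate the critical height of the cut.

Culmann's analysis gives the critical failure plane at α_cr = (β + φ')/2 = (63.4 + 20.7)/2 = 42.0°, and the critical height
H_c = (4c'/γ) · sinβ cosφ' / [1 − cos(β − φ')]
    = (4·22.6/20.6) · sin63.4°·cos20.7° / [1 − cos(42.7°)]
    = 4.388 · 0.8942·0.9354 / [1 − 0.7349]
    = 4.388 · 0.8364 / 0.2651
    = 13.85 m

H_c = 13.85 m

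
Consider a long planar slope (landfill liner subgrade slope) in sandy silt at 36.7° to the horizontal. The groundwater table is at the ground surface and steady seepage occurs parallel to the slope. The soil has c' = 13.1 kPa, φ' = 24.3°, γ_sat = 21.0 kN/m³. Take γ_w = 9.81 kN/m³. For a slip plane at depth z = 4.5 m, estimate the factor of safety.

With seepage parallel to the slope and the water table at the surface, the effective normal stress on the slip plane uses the buoyant unit weight γ' = γ_sat − γ_w while the driving shear stress uses γ_sat:
FS = [c' + γ' z cos²β tanφ'] / [γ_sat z sinβ cosβ]
γ' = 21.0 − 9.81 = 11.19 kN/m³
Numerator = 13.1 + 11.19·4.5·cos²36.7°·tan24.3° = 13.1 + 11.19·4.5·0.6428·0.4515 = 27.716 kPa
Denominator = 21.0·4.5·sin36.7°·cos36.7° = 21.0·4.5·0.5976·0.8018 = 45.281 kPa
FS = 27.716 / 45.281 = 0.612

FS = 0.61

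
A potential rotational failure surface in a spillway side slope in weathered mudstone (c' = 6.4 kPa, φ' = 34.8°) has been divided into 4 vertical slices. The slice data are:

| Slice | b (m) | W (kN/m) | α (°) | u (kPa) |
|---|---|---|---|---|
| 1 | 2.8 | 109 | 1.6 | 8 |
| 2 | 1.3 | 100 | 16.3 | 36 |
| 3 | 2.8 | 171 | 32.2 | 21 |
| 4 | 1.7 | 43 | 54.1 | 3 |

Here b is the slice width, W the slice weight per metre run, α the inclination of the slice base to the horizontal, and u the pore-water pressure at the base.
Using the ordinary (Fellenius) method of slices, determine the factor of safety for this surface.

Ordinary method of slices: FS = Σ[c'·Δl_i + (W_i cosα_i − u_i·Δl_i)·tanφ'] / Σ W_i sinα_i, with Δl_i = b_i / cosα_i.
Slice 1: Δl = 2.8/cos1.6° = 2.801 m; N'_1 = 109·cos1.6° − 8·2.801 = 86.5; c'Δl = 17.93; W sinα = 3.0
Slice 2: Δl = 1.3/cos16.3° = 1.354 m; N'_2 = 100·cos16.3° − 36·1.354 = 47.2; c'Δl = 8.67; W sinα = 28.1
Slice 3: Δl = 2.8/cos32.2° = 3.309 m; N'_3 = 171·cos32.2° − 21·3.309 = 75.2; c'Δl = 21.18; W sinα = 91.1
Slice 4: Δl = 1.7/cos54.1° = 2.899 m; N'_4 = 43·cos54.1° − 3·2.899 = 16.5; c'Δl = 18.55; W sinα = 34.8
Σc'Δl = 66.3 kN/m; ΣN' = 225.5 kN/m; ΣW sinα = 157.1 kN/m
Resisting = 66.3 + 225.5·tan34.8° = 66.3 + 156.7 = 223.1 kN/m
FS = 223.1 / 157.1 = 1.420

FS = 1.42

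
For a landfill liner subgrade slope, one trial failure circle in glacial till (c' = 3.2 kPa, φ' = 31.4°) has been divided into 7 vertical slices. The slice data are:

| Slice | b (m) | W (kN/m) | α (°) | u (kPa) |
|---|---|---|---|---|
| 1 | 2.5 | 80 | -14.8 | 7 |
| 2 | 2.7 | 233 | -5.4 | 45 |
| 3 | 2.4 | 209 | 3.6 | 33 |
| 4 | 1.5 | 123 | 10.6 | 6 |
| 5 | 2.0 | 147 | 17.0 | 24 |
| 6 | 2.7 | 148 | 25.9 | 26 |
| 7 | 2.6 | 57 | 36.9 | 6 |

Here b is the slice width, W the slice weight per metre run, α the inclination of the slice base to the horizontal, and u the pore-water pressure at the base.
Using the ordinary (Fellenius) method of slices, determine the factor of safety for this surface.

Ordinary method of slices: FS = Σ[c'·Δl_i + (W_i cosα_i − u_i·Δl_i)·tanφ'] / Σ W_i sinα_i, with Δl_i = b_i / cosα_i.
Slice 1: Δl = 2.5/cos(-14.8°) = 2.586 m; N'_1 = 80·cos(-14.8°) − 7·2.586 = 59.2; c'Δl = 8.27; W sinα = -20.4
Slice 2: Δl = 2.7/cos(-5.4°) = 2.712 m; N'_2 = 233·cos(-5.4°) − 45·2.712 = 109.9; c'Δl = 8.68; W sinα = -21.9
Slice 3: Δl = 2.4/cos3.6° = 2.405 m; N'_3 = 209·cos3.6° − 33·2.405 = 129.2; c'Δl = 7.70; W sinα = 13.1
Slice 4: Δl = 1.5/cos10.6° = 1.526 m; N'_4 = 123·cos10.6° − 6·1.526 = 111.7; c'Δl = 4.88; W sinα = 22.6
Slice 5: Δl = 2.0/cos17.0° = 2.091 m; N'_5 = 147·cos17.0° − 24·2.091 = 90.4; c'Δl = 6.69; W sinα = 43.0
Slice 6: Δl = 2.7/cos25.9° = 3.001 m; N'_6 = 148·cos25.9° − 26·3.001 = 55.1; c'Δl = 9.60; W sinα = 64.6
Slice 7: Δl = 2.6/cos36.9° = 3.251 m; N'_7 = 57·cos36.9° − 6·3.251 = 26.1; c'Δl = 10.40; W sinα = 34.2
Σc'Δl = 56.2 kN/m; ΣN' = 581.7 kN/m; ΣW sinα = 135.2 kN/m
Resisting = 56.2 + 581.7·tan31.4° = 56.2 + 355.1 = 411.3 kN/m
FS = 411.3 / 135.2 = 3.041

FS = 3.04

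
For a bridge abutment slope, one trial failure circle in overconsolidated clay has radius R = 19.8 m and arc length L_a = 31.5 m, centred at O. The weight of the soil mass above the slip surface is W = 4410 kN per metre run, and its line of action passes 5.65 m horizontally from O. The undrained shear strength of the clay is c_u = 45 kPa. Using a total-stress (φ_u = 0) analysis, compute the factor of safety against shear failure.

Taking moments about the centre O, the resisting moment is provided by the undrained shear strength acting along the arc:
M_R = c_u·L_a·R = 45·31.50·19.8 = 28066.5 kN·m/m
M_D = W·d = 4410·5.65 = 24916.5 kN·m/m
FS = M_R / M_D = 28066.5 / 24916.5 = 1.126

FS = 1.13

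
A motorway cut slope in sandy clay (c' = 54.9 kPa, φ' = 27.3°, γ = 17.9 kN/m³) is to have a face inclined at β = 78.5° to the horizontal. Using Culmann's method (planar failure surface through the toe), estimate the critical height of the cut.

Culmann's analysis gives the critical failure plane at α_cr = (β + φ')/2 = (78.5 + 27.3)/2 = 52.9°, and the critical height
H_c = (4c'/γ) · sinβ cosφ' / [1 − cos(β − φ')]
    = (4·54.9/17.9) · sin78.5°·cos27.3° / [1 − cos(51.2°)]
    = 12.268 · 0.9799·0.8886 / [1 − 0.6266]
    = 12.268 · 0.8708 / 0.3734
    = 28.61 m

H_c = 28.61 m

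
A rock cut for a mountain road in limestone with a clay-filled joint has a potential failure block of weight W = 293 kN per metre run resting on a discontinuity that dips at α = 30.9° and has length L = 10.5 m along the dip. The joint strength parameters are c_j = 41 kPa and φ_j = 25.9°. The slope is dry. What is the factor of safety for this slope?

FS = 3.67

Resolving the block weight along and normal to the plane and applying the Mohr–Coulomb strength on the joint:
N' = W cosα = 293·cos30.9° = 251.4 kN/m
Driving force T = W sinα = 293·sin30.9° = 150.5 kN/m
Resisting force R = c_j·L + N'·tanφ_j = 41·10.5 + 251.4·tan25.9° = 430.5 + 122.1 = 552.6 kN/m
FS = R / T = 552.6 / 150.5 = 3.672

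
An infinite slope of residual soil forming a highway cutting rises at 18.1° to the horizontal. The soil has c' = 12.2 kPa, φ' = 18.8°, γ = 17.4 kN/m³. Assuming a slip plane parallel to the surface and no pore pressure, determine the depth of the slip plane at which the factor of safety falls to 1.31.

Setting FS = 1.31 in FS = [c' + γz cos²β tanφ'] / [γz sinβ cosβ] and solving for z:
z = c' / [γ cosβ (FS·sinβ − cosβ·tanφ')]
  = 12.2 / [17.4·cos18.1°·(1.31·sin18.1° − cos18.1°·tan18.8°)]
  = 12.2 / [17.4·0.9505·(1.31·0.3107 − 0.9505·0.3404)]
  = 12.2 / 1.3794 = 8.844 m

z = 8.84 m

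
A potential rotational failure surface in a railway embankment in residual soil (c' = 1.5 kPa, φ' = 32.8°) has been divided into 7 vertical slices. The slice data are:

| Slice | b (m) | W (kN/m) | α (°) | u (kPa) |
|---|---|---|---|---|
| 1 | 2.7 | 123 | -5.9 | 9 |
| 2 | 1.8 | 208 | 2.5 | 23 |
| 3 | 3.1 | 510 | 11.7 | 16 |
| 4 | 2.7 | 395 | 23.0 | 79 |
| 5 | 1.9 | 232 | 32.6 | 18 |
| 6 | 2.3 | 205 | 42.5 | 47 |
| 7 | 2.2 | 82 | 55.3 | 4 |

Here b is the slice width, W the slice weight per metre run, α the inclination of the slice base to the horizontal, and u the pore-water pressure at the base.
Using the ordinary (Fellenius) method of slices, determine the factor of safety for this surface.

FS = 1.19

Ordinary method of slices: FS = Σ[c'·Δl_i + (W_i cosα_i − u_i·Δl_i)·tanφ'] / Σ W_i sinα_i, with Δl_i = b_i / cosα_i.
Slice 1: Δl = 2.7/cos(-5.9°) = 2.714 m; N'_1 = 123·cos(-5.9°) − 9·2.714 = 97.9; c'Δl = 4.07; W sinα = -12.6
Slice 2: Δl = 1.8/cos2.5° = 1.802 m; N'_2 = 208·cos2.5° − 23·1.802 = 166.4; c'Δl = 2.70; W sinα = 9.1
Slice 3: Δl = 3.1/cos11.7° = 3.166 m; N'_3 = 510·cos11.7° − 16·3.166 = 448.8; c'Δl = 4.75; W sinα = 103.4
Slice 4: Δl = 2.7/cos23.0° = 2.933 m; N'_4 = 395·cos23.0° − 79·2.933 = 131.9; c'Δl = 4.40; W sinα = 154.3
Slice 5: Δl = 1.9/cos32.6° = 2.255 m; N'_5 = 232·cos32.6° − 18·2.255 = 154.9; c'Δl = 3.38; W sinα = 125.0
Slice 6: Δl = 2.3/cos42.5° = 3.120 m; N'_6 = 205·cos42.5° − 47·3.120 = 4.5; c'Δl = 4.68; W sinα = 138.5
Slice 7: Δl = 2.2/cos55.3° = 3.865 m; N'_7 = 82·cos55.3° − 4·3.865 = 31.2; c'Δl = 5.80; W sinα = 67.4
Σc'Δl = 29.8 kN/m; ΣN' = 1035.5 kN/m; ΣW sinα = 585.1 kN/m
Resisting = 29.8 + 1035.5·tan32.8° = 29.8 + 667.3 = 697.1 kN/m
FS = 697.1 / 585.1 = 1.191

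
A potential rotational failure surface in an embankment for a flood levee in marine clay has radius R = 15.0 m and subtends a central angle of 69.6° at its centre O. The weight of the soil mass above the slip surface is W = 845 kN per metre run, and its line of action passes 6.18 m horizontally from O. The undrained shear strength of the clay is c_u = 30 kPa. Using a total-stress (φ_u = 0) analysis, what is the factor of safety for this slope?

FS = 1.57

Taking moments about the centre O, the resisting moment is provided by the undrained shear strength acting along the arc:
Arc length L_a = R·θ = 15.0·(69.6°·π/180) = 15.0·1.2147 = 18.22 m
M_R = c_u·L_a·R = 30·18.22·15.0 = 8199.6 kN·m/m
M_D = W·d = 845·6.18 = 5222.1 kN·m/m
FS = M_R / M_D = 8199.6 / 5222.1 = 1.570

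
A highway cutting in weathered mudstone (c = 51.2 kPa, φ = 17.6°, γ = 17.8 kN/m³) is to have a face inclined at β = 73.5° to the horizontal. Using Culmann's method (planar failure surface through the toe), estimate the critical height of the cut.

H_c = 23.93 m

Culmann's analysis gives the critical failure plane at α_cr = (β + φ)/2 = (73.5 + 17.6)/2 = 45.5°, and the critical height
H_c = (4c/γ) · sinβ cosφ / [1 − cos(β − φ)]
    = (4·51.2/17.8) · sin73.5°·cos17.6° / [1 − cos(55.9°)]
    = 11.506 · 0.9588·0.9532 / [1 − 0.5606]
    = 11.506 · 0.9139 / 0.4394
    = 23.93 m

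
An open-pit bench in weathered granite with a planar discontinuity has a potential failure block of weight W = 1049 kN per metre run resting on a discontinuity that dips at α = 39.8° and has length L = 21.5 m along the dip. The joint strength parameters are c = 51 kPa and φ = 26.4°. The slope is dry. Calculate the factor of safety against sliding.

Resolving the block weight along and normal to the plane and applying the Mohr–Coulomb strength on the joint:
N' = W cosα = 1049·cos39.8° = 805.9 kN/m
Driving force T = W sinα = 1049·sin39.8° = 671.5 kN/m
Resisting force R = c·L + N'·tanφ = 51·21.5 + 805.9·tan26.4° = 1096.5 + 400.1 = 1496.6 kN/m
FS = R / T = 1496.6 / 671.5 = 2.229

FS = 2.23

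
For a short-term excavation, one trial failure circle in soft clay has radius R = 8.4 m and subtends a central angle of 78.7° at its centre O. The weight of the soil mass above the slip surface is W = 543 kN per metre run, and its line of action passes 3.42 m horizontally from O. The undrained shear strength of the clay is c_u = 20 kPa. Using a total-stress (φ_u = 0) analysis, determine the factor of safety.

Taking moments about the centre O, the resisting moment is provided by the undrained shear strength acting along the arc:
Arc length L_a = R·θ = 8.4·(78.7°·π/180) = 8.4·1.3736 = 11.54 m
M_R = c_u·L_a·R = 20·11.54·8.4 = 1938.4 kN·m/m
M_D = W·d = 543·3.42 = 1857.1 kN·m/m
FS = M_R / M_D = 1938.4 / 1857.1 = 1.044

FS = 1.04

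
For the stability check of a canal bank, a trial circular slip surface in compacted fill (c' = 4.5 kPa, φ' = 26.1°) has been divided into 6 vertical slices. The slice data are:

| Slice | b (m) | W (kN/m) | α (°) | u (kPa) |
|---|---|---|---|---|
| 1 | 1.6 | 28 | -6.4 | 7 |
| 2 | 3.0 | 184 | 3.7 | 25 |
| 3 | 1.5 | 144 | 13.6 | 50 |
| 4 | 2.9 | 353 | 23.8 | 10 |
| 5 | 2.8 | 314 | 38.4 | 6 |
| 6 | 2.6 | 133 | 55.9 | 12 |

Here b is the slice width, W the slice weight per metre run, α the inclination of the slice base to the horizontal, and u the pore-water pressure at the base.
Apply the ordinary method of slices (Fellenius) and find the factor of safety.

Ordinary method of slices: FS = Σ[c'·Δl_i + (W_i cosα_i − u_i·Δl_i)·tanφ'] / Σ W_i sinα_i, with Δl_i = b_i / cosα_i.
Slice 1: Δl = 1.6/cos(-6.4°) = 1.610 m; N'_1 = 28·cos(-6.4°) − 7·1.610 = 16.6; c'Δl = 7.25; W sinα = -3.1
Slice 2: Δl = 3.0/cos3.7° = 3.006 m; N'_2 = 184·cos3.7° − 25·3.006 = 108.5; c'Δl = 13.53; W sinα = 11.9
Slice 3: Δl = 1.5/cos13.6° = 1.543 m; N'_3 = 144·cos13.6° − 50·1.543 = 62.8; c'Δl = 6.94; W sinα = 33.9
Slice 4: Δl = 2.9/cos23.8° = 3.170 m; N'_4 = 353·cos23.8° − 10·3.170 = 291.3; c'Δl = 14.26; W sinα = 142.5
Slice 5: Δl = 2.8/cos38.4° = 3.573 m; N'_5 = 314·cos38.4° − 6·3.573 = 224.6; c'Δl = 16.08; W sinα = 195.0
Slice 6: Δl = 2.6/cos55.9° = 4.638 m; N'_6 = 133·cos55.9° − 12·4.638 = 18.9; c'Δl = 20.87; W sinα = 110.1
Σc'Δl = 78.9 kN/m; ΣN' = 722.7 kN/m; ΣW sinα = 490.2 kN/m
Resisting = 78.9 + 722.7·tan26.1° = 78.9 + 354.0 = 433.0 kN/m
FS = 433.0 / 490.2 = 0.883

FS = 0.88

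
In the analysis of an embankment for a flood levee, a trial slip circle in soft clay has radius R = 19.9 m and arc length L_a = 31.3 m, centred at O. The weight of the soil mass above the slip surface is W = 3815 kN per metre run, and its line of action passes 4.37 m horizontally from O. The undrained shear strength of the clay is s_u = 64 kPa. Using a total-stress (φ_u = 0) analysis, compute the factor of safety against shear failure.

FS = 2.39

Taking moments about the centre O, the resisting moment is provided by the undrained shear strength acting along the arc:
M_R = s_u·L_a·R = 64·31.30·19.9 = 39863.7 kN·m/m
M_D = W·d = 3815·4.37 = 16671.5 kN·m/m
FS = M_R / M_D = 39863.7 / 16671.5 = 2.391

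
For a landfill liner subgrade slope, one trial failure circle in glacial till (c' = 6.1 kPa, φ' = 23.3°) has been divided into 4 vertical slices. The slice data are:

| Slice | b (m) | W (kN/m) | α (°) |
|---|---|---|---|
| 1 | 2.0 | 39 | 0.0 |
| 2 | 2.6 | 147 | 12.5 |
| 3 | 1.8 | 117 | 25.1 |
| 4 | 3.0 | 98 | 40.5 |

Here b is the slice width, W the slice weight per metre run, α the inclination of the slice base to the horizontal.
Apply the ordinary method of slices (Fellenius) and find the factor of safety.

FS = 1.52

Ordinary method of slices: FS = Σ[c'·Δl_i + (W_i cosα_i)·tanφ'] / Σ W_i sinα_i, with Δl_i = b_i / cosα_i.
Slice 1: Δl = 2.0/cos0.0° = 2.000 m; N'_1 = 39·cos0.0° = 39.0; c'Δl = 12.20; W sinα = 0.0
Slice 2: Δl = 2.6/cos12.5° = 2.663 m; N'_2 = 147·cos12.5° = 143.5; c'Δl = 16.25; W sinα = 31.8
Slice 3: Δl = 1.8/cos25.1° = 1.988 m; N'_3 = 117·cos25.1° = 106.0; c'Δl = 12.12; W sinα = 49.6
Slice 4: Δl = 3.0/cos40.5° = 3.945 m; N'_4 = 98·cos40.5° = 74.5; c'Δl = 24.07; W sinα = 63.6
Σc'Δl = 64.6 kN/m; ΣN' = 363.0 kN/m; ΣW sinα = 145.1 kN/m
Resisting = 64.6 + 363.0·tan23.3° = 64.6 + 156.3 = 221.0 kN/m
FS = 221.0 / 145.1 = 1.523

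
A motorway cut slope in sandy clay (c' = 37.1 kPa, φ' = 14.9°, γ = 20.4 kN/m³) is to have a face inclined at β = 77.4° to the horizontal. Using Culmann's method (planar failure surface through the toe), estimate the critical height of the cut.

H_c = 12.75 m

Culmann's analysis gives the critical failure plane at α_cr = (β + φ')/2 = (77.4 + 14.9)/2 = 46.2°, and the critical height
H_c = (4c'/γ) · sinβ cosφ' / [1 − cos(β − φ')]
    = (4·37.1/20.4) · sin77.4°·cos14.9° / [1 − cos(62.5°)]
    = 7.275 · 0.9759·0.9664 / [1 − 0.4617]
    = 7.275 · 0.9431 / 0.5383
    = 12.75 m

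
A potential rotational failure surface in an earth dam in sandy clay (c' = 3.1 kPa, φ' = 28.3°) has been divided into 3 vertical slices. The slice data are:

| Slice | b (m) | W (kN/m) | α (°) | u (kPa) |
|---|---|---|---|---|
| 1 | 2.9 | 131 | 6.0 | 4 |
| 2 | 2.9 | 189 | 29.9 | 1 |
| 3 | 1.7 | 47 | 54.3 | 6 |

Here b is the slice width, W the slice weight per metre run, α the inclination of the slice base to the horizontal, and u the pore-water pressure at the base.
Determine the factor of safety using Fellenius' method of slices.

Ordinary method of slices: FS = Σ[c'·Δl_i + (W_i cosα_i − u_i·Δl_i)·tanφ'] / Σ W_i sinα_i, with Δl_i = b_i / cosα_i.
Slice 1: Δl = 2.9/cos6.0° = 2.916 m; N'_1 = 131·cos6.0° − 4·2.916 = 118.6; c'Δl = 9.04; W sinα = 13.7
Slice 2: Δl = 2.9/cos29.9° = 3.345 m; N'_2 = 189·cos29.9° − 1·3.345 = 160.5; c'Δl = 10.37; W sinα = 94.2
Slice 3: Δl = 1.7/cos54.3° = 2.913 m; N'_3 = 47·cos54.3° − 6·2.913 = 9.9; c'Δl = 9.03; W sinα = 38.2
Σc'Δl = 28.4 kN/m; ΣN' = 289.1 kN/m; ΣW sinα = 146.1 kN/m
Resisting = 28.4 + 289.1·tan28.3° = 28.4 + 155.6 = 184.1 kN/m
FS = 184.1 / 146.1 = 1.260

FS = 1.26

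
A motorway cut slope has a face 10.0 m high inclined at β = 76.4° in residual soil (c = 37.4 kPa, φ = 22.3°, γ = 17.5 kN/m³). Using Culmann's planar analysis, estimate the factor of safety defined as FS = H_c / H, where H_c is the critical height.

H_c = (4c/γ) · sinβ cosφ / [1 − cos(β − φ)]
    = (4·37.4/17.5) · sin76.4°·cos22.3° / [1 − cos54.1°]
    = 8.549 · 0.8993 / 0.4136 = 18.59 m
FS = H_c / H = 18.59 / 10.0 = 1.859

FS = 1.86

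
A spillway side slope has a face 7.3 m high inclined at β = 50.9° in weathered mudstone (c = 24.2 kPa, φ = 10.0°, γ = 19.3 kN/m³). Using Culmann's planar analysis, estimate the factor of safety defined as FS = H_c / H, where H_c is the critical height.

H_c = (4c/γ) · sinβ cosφ / [1 − cos(β − φ)]
    = (4·24.2/19.3) · sin50.9°·cos10.0° / [1 − cos40.9°]
    = 5.016 · 0.7643 / 0.2441 = 15.70 m
FS = H_c / H = 15.70 / 7.3 = 2.151

FS = 2.15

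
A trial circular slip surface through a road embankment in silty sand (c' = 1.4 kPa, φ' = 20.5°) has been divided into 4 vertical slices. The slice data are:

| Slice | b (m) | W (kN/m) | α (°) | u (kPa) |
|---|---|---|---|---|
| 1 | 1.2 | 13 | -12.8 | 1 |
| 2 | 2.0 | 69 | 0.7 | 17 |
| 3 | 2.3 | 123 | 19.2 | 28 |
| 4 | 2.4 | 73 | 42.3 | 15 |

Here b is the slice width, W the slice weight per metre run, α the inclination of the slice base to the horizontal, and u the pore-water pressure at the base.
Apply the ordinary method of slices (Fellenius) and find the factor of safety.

FS = 0.57

Ordinary method of slices: FS = Σ[c'·Δl_i + (W_i cosα_i − u_i·Δl_i)·tanφ'] / Σ W_i sinα_i, with Δl_i = b_i / cosα_i.
Slice 1: Δl = 1.2/cos(-12.8°) = 1.231 m; N'_1 = 13·cos(-12.8°) − 1·1.231 = 11.4; c'Δl = 1.72; W sinα = -2.9
Slice 2: Δl = 2.0/cos0.7° = 2.000 m; N'_2 = 69·cos0.7° − 17·2.000 = 35.0; c'Δl = 2.80; W sinα = 0.8
Slice 3: Δl = 2.3/cos19.2° = 2.435 m; N'_3 = 123·cos19.2° − 28·2.435 = 48.0; c'Δl = 3.41; W sinα = 40.5
Slice 4: Δl = 2.4/cos42.3° = 3.245 m; N'_4 = 73·cos42.3° − 15·3.245 = 5.3; c'Δl = 4.54; W sinα = 49.1
Σc'Δl = 12.5 kN/m; ΣN' = 99.7 kN/m; ΣW sinα = 87.5 kN/m
Resisting = 12.5 + 99.7·tan20.5° = 12.5 + 37.3 = 49.8 kN/m
FS = 49.8 / 87.5 = 0.568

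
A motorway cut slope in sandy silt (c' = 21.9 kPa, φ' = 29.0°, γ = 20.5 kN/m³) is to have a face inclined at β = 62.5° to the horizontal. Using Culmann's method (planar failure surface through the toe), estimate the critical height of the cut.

H_c = 19.96 m

Culmann's analysis gives the critical failure plane at α_cr = (β + φ')/2 = (62.5 + 29.0)/2 = 45.8°, and the critical height
H_c = (4c'/γ) · sinβ cosφ' / [1 − cos(β − φ')]
    = (4·21.9/20.5) · sin62.5°·cos29.0° / [1 − cos(33.5°)]
    = 4.273 · 0.8870·0.8746 / [1 − 0.8339]
    = 4.273 · 0.7758 / 0.1661
    = 19.96 m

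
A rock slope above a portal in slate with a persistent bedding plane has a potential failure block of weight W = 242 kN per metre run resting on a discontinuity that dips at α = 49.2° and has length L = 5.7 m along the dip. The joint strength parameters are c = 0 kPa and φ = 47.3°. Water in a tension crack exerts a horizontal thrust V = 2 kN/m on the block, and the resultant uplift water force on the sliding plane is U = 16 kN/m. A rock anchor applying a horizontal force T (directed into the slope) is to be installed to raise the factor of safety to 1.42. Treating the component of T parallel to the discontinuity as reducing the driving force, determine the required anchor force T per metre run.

Resolving forces along and normal to the sliding plane, with the horizontal anchor force T adding T·sinα to the effective normal force and T·cosα acting up the plane against the driving force:
FS = [cL + (W cosα − U − V sinα + T sinα) tanφ] / [W sinα + V cosα − T cosα]
Without the anchor: N' = 140.6 kN/m, driving T_d = 184.5 kN/m, resisting R = 0·5.7 + 140.6·tan47.3° = 152.4 kN/m, FS = 0.83.
Setting FS = 1.42 and solving for T:
1.42·(184.5 − T cos49.2°) = 152.4 + T sin49.2°·tan47.3°
T·(sin49.2°·tan47.3° + 1.42·cos49.2°) = 1.42·184.5 − 152.4
T·(0.7570·1.0837 + 1.42·0.6534) = 262.0 − 152.4 = 109.6
T·1.7482 = 109.6
T = 62.7 kN/m

T = 63 kN/m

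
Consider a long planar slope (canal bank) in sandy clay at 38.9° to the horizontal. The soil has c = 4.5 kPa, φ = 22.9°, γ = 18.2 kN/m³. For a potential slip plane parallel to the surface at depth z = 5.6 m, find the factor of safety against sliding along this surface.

For an infinite slope with a slip plane parallel to the surface (no pore pressure): FS = [c + γz cos²β tanφ] / [γz sinβ cosβ].
γz = 18.2·5.6 = 101.92 kN/m²
Numerator = 4.5 + 101.92·cos²38.9°·tan22.9° = 4.5 + 101.92·0.6057·0.4224 = 30.575 kPa
Denominator = 101.92·sin38.9°·cos38.9° = 101.92·0.6280·0.7782 = 49.809 kPa
FS = 30.575 / 49.809 = 0.614

FS = 0.61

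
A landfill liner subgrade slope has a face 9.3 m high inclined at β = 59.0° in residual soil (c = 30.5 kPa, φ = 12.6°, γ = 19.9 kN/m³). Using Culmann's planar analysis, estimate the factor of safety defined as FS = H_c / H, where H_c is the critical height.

H_c = (4c/γ) · sinβ cosφ / [1 − cos(β − φ)]
    = (4·30.5/19.9) · sin59.0°·cos12.6° / [1 − cos46.4°]
    = 6.131 · 0.8365 / 0.3104 = 16.52 m
FS = H_c / H = 16.52 / 9.3 = 1.777

FS = 1.78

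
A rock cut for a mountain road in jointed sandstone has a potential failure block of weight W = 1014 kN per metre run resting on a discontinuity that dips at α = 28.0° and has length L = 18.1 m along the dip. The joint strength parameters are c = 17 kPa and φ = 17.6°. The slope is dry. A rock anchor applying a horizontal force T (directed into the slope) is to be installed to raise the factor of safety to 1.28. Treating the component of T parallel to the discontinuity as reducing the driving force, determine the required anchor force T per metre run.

T = 14 kN/m

Resolving forces along and normal to the sliding plane, with the horizontal anchor force T adding T·sinα to the effective normal force and T·cosα acting up the plane against the driving force:
FS = [cL + (W cosα + T sinα) tanφ] / [W sinα − T cosα]
Without the anchor: N' = 895.3 kN/m, driving T_d = 476.0 kN/m, resisting R = 17·18.1 + 895.3·tan17.6° = 591.7 kN/m, FS = 1.24.
Setting FS = 1.28 and solving for T:
1.28·(476.0 − T cos28.0°) = 591.7 + T sin28.0°·tan17.6°
T·(sin28.0°·tan17.6° + 1.28·cos28.0°) = 1.28·476.0 − 591.7
T·(0.4695·0.3172 + 1.28·0.8829) = 609.3 − 591.7 = 17.6
T·1.2791 = 17.6
T = 13.8 kN/m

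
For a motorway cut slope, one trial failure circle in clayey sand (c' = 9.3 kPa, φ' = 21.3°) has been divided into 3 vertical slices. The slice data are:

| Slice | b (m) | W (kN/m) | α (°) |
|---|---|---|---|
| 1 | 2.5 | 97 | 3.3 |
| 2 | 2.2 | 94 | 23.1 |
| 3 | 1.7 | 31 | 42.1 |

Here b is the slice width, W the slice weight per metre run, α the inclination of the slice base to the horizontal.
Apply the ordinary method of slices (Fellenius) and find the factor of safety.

FS = 2.33

Ordinary method of slices: FS = Σ[c'·Δl_i + (W_i cosα_i)·tanφ'] / Σ W_i sinα_i, with Δl_i = b_i / cosα_i.
Slice 1: Δl = 2.5/cos3.3° = 2.504 m; N'_1 = 97·cos3.3° = 96.8; c'Δl = 23.29; W sinα = 5.6
Slice 2: Δl = 2.2/cos23.1° = 2.392 m; N'_2 = 94·cos23.1° = 86.5; c'Δl = 22.24; W sinα = 36.9
Slice 3: Δl = 1.7/cos42.1° = 2.291 m; N'_3 = 31·cos42.1° = 23.0; c'Δl = 21.31; W sinα = 20.8
Σc'Δl = 66.8 kN/m; ΣN' = 206.3 kN/m; ΣW sinα = 63.2 kN/m
Resisting = 66.8 + 206.3·tan21.3° = 66.8 + 80.4 = 147.3 kN/m
FS = 147.3 / 63.2 = 2.329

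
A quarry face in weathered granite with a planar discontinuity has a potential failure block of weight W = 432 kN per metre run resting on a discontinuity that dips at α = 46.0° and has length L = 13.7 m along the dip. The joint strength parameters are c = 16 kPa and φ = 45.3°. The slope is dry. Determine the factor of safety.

FS = 1.68

Resolving the block weight along and normal to the plane and applying the Mohr–Coulomb strength on the joint:
N' = W cosα = 432·cos46.0° = 300.1 kN/m
Driving force T = W sinα = 432·sin46.0° = 310.8 kN/m
Resisting force R = c·L + N'·tanφ = 16·13.7 + 300.1·tan45.3° = 219.2 + 303.3 = 522.5 kN/m
FS = R / T = 522.5 / 310.8 = 1.681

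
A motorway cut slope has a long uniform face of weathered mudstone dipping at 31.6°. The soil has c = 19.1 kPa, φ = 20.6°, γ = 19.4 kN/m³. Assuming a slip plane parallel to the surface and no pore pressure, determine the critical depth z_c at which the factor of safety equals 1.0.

Setting FS = 1.00 in FS = [c + γz cos²β tanφ] / [γz sinβ cosβ] and solving for z:
z = c / [γ cosβ (FS·sinβ − cosβ·tanφ)]
  = 19.1 / [19.4·cos31.6°·(1.00·sin31.6° − cos31.6°·tan20.6°)]
  = 19.1 / [19.4·0.8517·(1.00·0.5240 − 0.8517·0.3759)]
  = 19.1 / 3.3682 = 5.671 m

z_c = 5.67 m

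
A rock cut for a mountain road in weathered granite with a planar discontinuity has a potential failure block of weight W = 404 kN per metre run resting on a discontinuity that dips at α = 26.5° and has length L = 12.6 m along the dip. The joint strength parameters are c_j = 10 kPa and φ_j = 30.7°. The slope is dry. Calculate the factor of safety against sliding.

Resolving the block weight along and normal to the plane and applying the Mohr–Coulomb strength on the joint:
N' = W cosα = 404·cos26.5° = 361.6 kN/m
Driving force T = W sinα = 404·sin26.5° = 180.3 kN/m
Resisting force R = c_j·L + N'·tanφ_j = 10·12.6 + 361.6·tan30.7° = 126.0 + 214.7 = 340.7 kN/m
FS = R / T = 340.7 / 180.3 = 1.890

FS = 1.89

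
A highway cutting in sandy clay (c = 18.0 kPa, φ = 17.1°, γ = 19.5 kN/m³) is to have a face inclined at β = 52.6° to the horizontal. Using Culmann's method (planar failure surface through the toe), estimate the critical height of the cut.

H_c = 15.08 m

Culmann's analysis gives the critical failure plane at α_cr = (β + φ)/2 = (52.6 + 17.1)/2 = 34.9°, and the critical height
H_c = (4c/γ) · sinβ cosφ / [1 − cos(β − φ)]
    = (4·18.0/19.5) · sin52.6°·cos17.1° / [1 − cos(35.5°)]
    = 3.692 · 0.7944·0.9558 / [1 − 0.8141]
    = 3.692 · 0.7593 / 0.1859
    = 15.08 m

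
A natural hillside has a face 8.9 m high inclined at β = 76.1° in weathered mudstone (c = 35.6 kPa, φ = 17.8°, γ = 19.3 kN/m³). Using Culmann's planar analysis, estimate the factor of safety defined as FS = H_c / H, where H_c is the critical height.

H_c = (4c/γ) · sinβ cosφ / [1 − cos(β − φ)]
    = (4·35.6/19.3) · sin76.1°·cos17.8° / [1 − cos58.3°]
    = 7.378 · 0.9242 / 0.4745 = 14.37 m
FS = H_c / H = 14.37 / 8.9 = 1.615

FS = 1.61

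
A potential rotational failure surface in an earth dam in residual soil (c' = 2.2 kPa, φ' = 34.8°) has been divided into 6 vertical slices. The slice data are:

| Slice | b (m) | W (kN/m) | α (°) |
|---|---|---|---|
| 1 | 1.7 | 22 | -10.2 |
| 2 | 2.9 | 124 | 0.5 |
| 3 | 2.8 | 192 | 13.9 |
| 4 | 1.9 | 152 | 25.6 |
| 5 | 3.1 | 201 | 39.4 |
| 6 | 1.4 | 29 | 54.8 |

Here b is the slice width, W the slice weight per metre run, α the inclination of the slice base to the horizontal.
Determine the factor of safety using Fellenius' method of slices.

Ordinary method of slices: FS = Σ[c'·Δl_i + (W_i cosα_i)·tanφ'] / Σ W_i sinα_i, with Δl_i = b_i / cosα_i.
Slice 1: Δl = 1.7/cos(-10.2°) = 1.727 m; N'_1 = 22·cos(-10.2°) = 21.7; c'Δl = 3.80; W sinα = -3.9
Slice 2: Δl = 2.9/cos0.5° = 2.900 m; N'_2 = 124·cos0.5° = 124.0; c'Δl = 6.38; W sinα = 1.1
Slice 3: Δl = 2.8/cos13.9° = 2.884 m; N'_3 = 192·cos13.9° = 186.4; c'Δl = 6.35; W sinα = 46.1
Slice 4: Δl = 1.9/cos25.6° = 2.107 m; N'_4 = 152·cos25.6° = 137.1; c'Δl = 4.64; W sinα = 65.7
Slice 5: Δl = 3.1/cos39.4° = 4.012 m; N'_5 = 201·cos39.4° = 155.3; c'Δl = 8.83; W sinα = 127.6
Slice 6: Δl = 1.4/cos54.8° = 2.429 m; N'_6 = 29·cos54.8° = 16.7; c'Δl = 5.34; W sinα = 23.7
Σc'Δl = 35.3 kN/m; ΣN' = 641.1 kN/m; ΣW sinα = 260.3 kN/m
Resisting = 35.3 + 641.1·tan34.8° = 35.3 + 445.6 = 480.9 kN/m
FS = 480.9 / 260.3 = 1.848

FS = 1.85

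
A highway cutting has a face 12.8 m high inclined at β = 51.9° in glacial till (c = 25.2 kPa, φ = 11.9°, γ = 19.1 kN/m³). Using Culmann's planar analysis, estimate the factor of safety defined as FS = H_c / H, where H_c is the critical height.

FS = 1.36

H_c = (4c/γ) · sinβ cosφ / [1 − cos(β − φ)]
    = (4·25.2/19.1) · sin51.9°·cos11.9° / [1 − cos40.0°]
    = 5.277 · 0.7700 / 0.2340 = 17.37 m
FS = H_c / H = 17.37 / 12.8 = 1.357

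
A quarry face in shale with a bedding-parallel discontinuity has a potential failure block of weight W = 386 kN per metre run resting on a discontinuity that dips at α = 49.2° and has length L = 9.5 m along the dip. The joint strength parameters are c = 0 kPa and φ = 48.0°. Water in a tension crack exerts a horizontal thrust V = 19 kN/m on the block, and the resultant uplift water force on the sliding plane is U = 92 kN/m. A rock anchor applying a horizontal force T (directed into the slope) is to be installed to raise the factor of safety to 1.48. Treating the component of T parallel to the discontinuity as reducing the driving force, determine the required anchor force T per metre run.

T = 160 kN/m

Resolving forces along and normal to the sliding plane, with the horizontal anchor force T adding T·sinα to the effective normal force and T·cosα acting up the plane against the driving force:
FS = [cL + (W cosα − U − V sinα + T sinα) tanφ] / [W sinα + V cosα − T cosα]
Without the anchor: N' = 145.8 kN/m, driving T_d = 304.6 kN/m, resisting R = 0·9.5 + 145.8·tan48.0° = 162.0 kN/m, FS = 0.53.
Setting FS = 1.48 and solving for T:
1.48·(304.6 − T cos49.2°) = 162.0 + T sin49.2°·tan48.0°
T·(sin49.2°·tan48.0° + 1.48·cos49.2°) = 1.48·304.6 − 162.0
T·(0.7570·1.1106 + 1.48·0.6534) = 450.8 − 162.0 = 288.9
T·1.8078 = 288.9
T = 159.8 kN/m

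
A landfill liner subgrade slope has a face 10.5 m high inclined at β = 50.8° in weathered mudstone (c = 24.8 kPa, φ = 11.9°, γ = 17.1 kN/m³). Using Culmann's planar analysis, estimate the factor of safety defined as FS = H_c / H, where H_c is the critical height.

FS = 1.89

H_c = (4c/γ) · sinβ cosφ / [1 − cos(β − φ)]
    = (4·24.8/17.1) · sin50.8°·cos11.9° / [1 − cos38.9°]
    = 5.801 · 0.7583 / 0.2218 = 19.84 m
FS = H_c / H = 19.84 / 10.5 = 1.889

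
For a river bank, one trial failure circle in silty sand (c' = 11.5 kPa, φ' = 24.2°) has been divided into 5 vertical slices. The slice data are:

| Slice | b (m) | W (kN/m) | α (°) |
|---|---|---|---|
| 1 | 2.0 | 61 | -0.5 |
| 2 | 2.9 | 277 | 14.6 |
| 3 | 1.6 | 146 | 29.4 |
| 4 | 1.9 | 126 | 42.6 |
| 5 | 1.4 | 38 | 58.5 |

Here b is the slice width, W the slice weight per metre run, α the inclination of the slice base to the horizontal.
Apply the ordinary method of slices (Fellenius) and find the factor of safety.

Ordinary method of slices: FS = Σ[c'·Δl_i + (W_i cosα_i)·tanφ'] / Σ W_i sinα_i, with Δl_i = b_i / cosα_i.
Slice 1: Δl = 2.0/cos(-0.5°) = 2.000 m; N'_1 = 61·cos(-0.5°) = 61.0; c'Δl = 23.00; W sinα = -0.5
Slice 2: Δl = 2.9/cos14.6° = 2.997 m; N'_2 = 277·cos14.6° = 268.1; c'Δl = 34.46; W sinα = 69.8
Slice 3: Δl = 1.6/cos29.4° = 1.837 m; N'_3 = 146·cos29.4° = 127.2; c'Δl = 21.12; W sinα = 71.7
Slice 4: Δl = 1.9/cos42.6° = 2.581 m; N'_4 = 126·cos42.6° = 92.7; c'Δl = 29.68; W sinα = 85.3
Slice 5: Δl = 1.4/cos58.5° = 2.679 m; N'_5 = 38·cos58.5° = 19.9; c'Δl = 30.81; W sinα = 32.4
Σc'Δl = 139.1 kN/m; ΣN' = 568.9 kN/m; ΣW sinα = 258.6 kN/m
Resisting = 139.1 + 568.9·tan24.2° = 139.1 + 255.7 = 394.7 kN/m
FS = 394.7 / 258.6 = 1.526

FS = 1.53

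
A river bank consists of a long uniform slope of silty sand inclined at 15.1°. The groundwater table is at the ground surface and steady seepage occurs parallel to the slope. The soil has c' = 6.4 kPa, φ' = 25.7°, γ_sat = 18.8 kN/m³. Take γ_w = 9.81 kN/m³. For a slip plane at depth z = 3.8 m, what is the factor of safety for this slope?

FS = 1.21

With seepage parallel to the slope and the water table at the surface, the effective normal stress on the slip plane uses the buoyant unit weight γ' = γ_sat − γ_w while the driving shear stress uses γ_sat:
FS = [c' + γ' z cos²β tanφ'] / [γ_sat z sinβ cosβ]
γ' = 18.8 − 9.81 = 8.99 kN/m³
Numerator = 6.4 + 8.99·3.8·cos²15.1°·tan25.7° = 6.4 + 8.99·3.8·0.9321·0.4813 = 21.725 kPa
Denominator = 18.8·3.8·sin15.1°·cos15.1° = 18.8·3.8·0.2605·0.9655 = 17.968 kPa
FS = 21.725 / 17.968 = 1.209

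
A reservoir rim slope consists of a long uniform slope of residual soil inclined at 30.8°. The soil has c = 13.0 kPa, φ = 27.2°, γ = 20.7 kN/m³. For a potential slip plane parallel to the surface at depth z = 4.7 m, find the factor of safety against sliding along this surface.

FS = 1.17

For an infinite slope with a slip plane parallel to the surface (no pore pressure): FS = [c + γz cos²β tanφ] / [γz sinβ cosβ].
γz = 20.7·4.7 = 97.29 kN/m²
Numerator = 13.0 + 97.29·cos²30.8°·tan27.2° = 13.0 + 97.29·0.7378·0.5139 = 49.891 kPa
Denominator = 97.29·sin30.8°·cos30.8° = 97.29·0.5120·0.8590 = 42.791 kPa
FS = 49.891 / 42.791 = 1.166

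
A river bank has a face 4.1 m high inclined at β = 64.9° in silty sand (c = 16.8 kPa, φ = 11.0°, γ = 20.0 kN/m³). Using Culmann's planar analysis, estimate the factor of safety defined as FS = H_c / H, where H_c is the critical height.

FS = 1.77

H_c = (4c/γ) · sinβ cosφ / [1 − cos(β − φ)]
    = (4·16.8/20.0) · sin64.9°·cos11.0° / [1 − cos53.9°]
    = 3.360 · 0.8889 / 0.4108 = 7.27 m
FS = H_c / H = 7.27 / 4.1 = 1.773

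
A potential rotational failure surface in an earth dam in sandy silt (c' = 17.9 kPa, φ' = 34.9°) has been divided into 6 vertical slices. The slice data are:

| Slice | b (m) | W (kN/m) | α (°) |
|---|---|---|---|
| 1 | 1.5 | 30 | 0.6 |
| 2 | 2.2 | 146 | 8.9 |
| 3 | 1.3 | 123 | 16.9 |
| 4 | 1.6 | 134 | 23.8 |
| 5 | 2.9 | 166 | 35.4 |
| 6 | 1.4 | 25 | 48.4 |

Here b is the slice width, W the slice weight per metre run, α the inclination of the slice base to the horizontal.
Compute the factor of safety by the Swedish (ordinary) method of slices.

FS = 2.72

Ordinary method of slices: FS = Σ[c'·Δl_i + (W_i cosα_i)·tanφ'] / Σ W_i sinα_i, with Δl_i = b_i / cosα_i.
Slice 1: Δl = 1.5/cos0.6° = 1.500 m; N'_1 = 30·cos0.6° = 30.0; c'Δl = 26.85; W sinα = 0.3
Slice 2: Δl = 2.2/cos8.9° = 2.227 m; N'_2 = 146·cos8.9° = 144.2; c'Δl = 39.86; W sinα = 22.6
Slice 3: Δl = 1.3/cos16.9° = 1.359 m; N'_3 = 123·cos16.9° = 117.7; c'Δl = 24.32; W sinα = 35.8
Slice 4: Δl = 1.6/cos23.8° = 1.749 m; N'_4 = 134·cos23.8° = 122.6; c'Δl = 31.30; W sinα = 54.1
Slice 5: Δl = 2.9/cos35.4° = 3.558 m; N'_5 = 166·cos35.4° = 135.3; c'Δl = 63.68; W sinα = 96.2
Slice 6: Δl = 1.4/cos48.4° = 2.109 m; N'_6 = 25·cos48.4° = 16.6; c'Δl = 37.75; W sinα = 18.7
Σc'Δl = 223.8 kN/m; ΣN' = 566.4 kN/m; ΣW sinα = 227.6 kN/m
Resisting = 223.8 + 566.4·tan34.9° = 223.8 + 395.2 = 618.9 kN/m
FS = 618.9 / 227.6 = 2.719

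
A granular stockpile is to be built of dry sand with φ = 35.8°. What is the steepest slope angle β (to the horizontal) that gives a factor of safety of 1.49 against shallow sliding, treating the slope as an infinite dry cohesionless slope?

For an infinite dry cohesionless slope FS = tanφ/tanβ, so tanβ = tanφ / FS.
tanβ = tan35.8° / 1.49 = 0.7212 / 1.49 = 0.4840
β = arctan(0.4840) = 25.83°

β = 25.8°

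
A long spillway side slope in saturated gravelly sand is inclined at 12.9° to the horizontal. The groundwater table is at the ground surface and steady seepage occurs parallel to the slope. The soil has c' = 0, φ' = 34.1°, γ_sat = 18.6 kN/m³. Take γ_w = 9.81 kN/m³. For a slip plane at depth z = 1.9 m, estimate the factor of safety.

FS = 1.40

With seepage parallel to the slope and the water table at the surface, the effective normal stress on the slip plane uses the buoyant unit weight γ' = γ_sat − γ_w while the driving shear stress uses γ_sat:
FS = [c' + γ' z cos²β tanφ'] / [γ_sat z sinβ cosβ]
(For c' = 0 this reduces to FS = (γ'/γ_sat)·tanφ'/tanβ.)
γ' = 18.6 − 9.81 = 8.79 kN/m³
Numerator = 0.0 + 8.79·1.9·cos²12.9°·tan34.1° = 0.0 + 8.79·1.9·0.9502·0.6771 = 10.744 kPa
Denominator = 18.6·1.9·sin12.9°·cos12.9° = 18.6·1.9·0.2233·0.9748 = 7.691 kPa
FS = 10.744 / 7.691 = 1.397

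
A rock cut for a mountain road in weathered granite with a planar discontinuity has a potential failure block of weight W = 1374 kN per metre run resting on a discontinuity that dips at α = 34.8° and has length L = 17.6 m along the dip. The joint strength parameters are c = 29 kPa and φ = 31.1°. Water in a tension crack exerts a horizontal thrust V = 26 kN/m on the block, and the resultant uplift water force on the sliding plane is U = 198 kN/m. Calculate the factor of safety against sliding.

FS = 1.32

Resolving the block weight along and normal to the plane and applying the Mohr–Coulomb strength on the joint:
N' = W cosα − U − V sinα = 1374·cos34.8° − 198 − 26·sin34.8° = 915.4 kN/m
Driving force T = W sinα + V cosα = 1374·sin34.8° + 26·cos34.8° = 805.5 kN/m
Resisting force R = c·L + N'·tanφ = 29·17.6 + 915.4·tan31.1° = 510.4 + 552.2 = 1062.6 kN/m
FS = R / T = 1062.6 / 805.5 = 1.319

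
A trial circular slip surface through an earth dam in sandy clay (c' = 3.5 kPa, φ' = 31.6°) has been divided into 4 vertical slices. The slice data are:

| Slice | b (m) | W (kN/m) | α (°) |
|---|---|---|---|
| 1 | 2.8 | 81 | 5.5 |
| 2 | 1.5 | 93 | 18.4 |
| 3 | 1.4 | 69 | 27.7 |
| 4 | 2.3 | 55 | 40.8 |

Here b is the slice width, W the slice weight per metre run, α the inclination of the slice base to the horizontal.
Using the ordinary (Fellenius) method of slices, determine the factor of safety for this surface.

Ordinary method of slices: FS = Σ[c'·Δl_i + (W_i cosα_i)·tanφ'] / Σ W_i sinα_i, with Δl_i = b_i / cosα_i.
Slice 1: Δl = 2.8/cos5.5° = 2.813 m; N'_1 = 81·cos5.5° = 80.6; c'Δl = 9.85; W sinα = 7.8
Slice 2: Δl = 1.5/cos18.4° = 1.581 m; N'_2 = 93·cos18.4° = 88.2; c'Δl = 5.53; W sinα = 29.4
Slice 3: Δl = 1.4/cos27.7° = 1.581 m; N'_3 = 69·cos27.7° = 61.1; c'Δl = 5.53; W sinα = 32.1
Slice 4: Δl = 2.3/cos40.8° = 3.038 m; N'_4 = 55·cos40.8° = 41.6; c'Δl = 10.63; W sinα = 35.9
Σc'Δl = 31.5 kN/m; ΣN' = 271.6 kN/m; ΣW sinα = 105.1 kN/m
Resisting = 31.5 + 271.6·tan31.6° = 31.5 + 167.1 = 198.6 kN/m
FS = 198.6 / 105.1 = 1.889

FS = 1.89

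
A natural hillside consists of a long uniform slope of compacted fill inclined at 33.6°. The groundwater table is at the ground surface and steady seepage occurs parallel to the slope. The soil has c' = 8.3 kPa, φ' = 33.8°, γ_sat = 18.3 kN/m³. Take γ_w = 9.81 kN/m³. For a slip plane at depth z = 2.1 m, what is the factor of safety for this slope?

FS = 0.94

With seepage parallel to the slope and the water table at the surface, the effective normal stress on the slip plane uses the buoyant unit weight γ' = γ_sat − γ_w while the driving shear stress uses γ_sat:
FS = [c' + γ' z cos²β tanφ'] / [γ_sat z sinβ cosβ]
γ' = 18.3 − 9.81 = 8.49 kN/m³
Numerator = 8.3 + 8.49·2.1·cos²33.6°·tan33.8° = 8.3 + 8.49·2.1·0.6938·0.6694 = 16.580 kPa
Denominator = 18.3·2.1·sin33.6°·cos33.6° = 18.3·2.1·0.5534·0.8329 = 17.714 kPa
FS = 16.580 / 17.714 = 0.936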